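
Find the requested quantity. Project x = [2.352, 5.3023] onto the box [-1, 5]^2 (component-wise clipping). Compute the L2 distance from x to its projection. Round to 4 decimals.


Project each component onto [-1, 5].
clip(2.352) = 2.352, clip(5.3023) = 5.0
Projection = [2.352, 5.0]
Squared diffs: [0.0, 0.0914]
Distance = sqrt(0.0914) = 0.3023


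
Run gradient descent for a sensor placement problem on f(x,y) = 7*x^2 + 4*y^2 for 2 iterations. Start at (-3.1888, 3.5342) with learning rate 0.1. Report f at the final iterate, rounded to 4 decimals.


Gradient descent on f(x,y) = 7*x^2 + 4*y^2.
Starting point: (-3.1888, 3.5342), alpha = 0.1
Step 1: grad_x = 2*7*-3.1888 = -44.6432, grad_y = 2*4*3.5342 = 28.2736
  x_1 = -3.1888 - 0.1*-44.6432 = 1.2755
  y_1 = 3.5342 - 0.1*28.2736 = 0.7068
Step 2: grad_x = 2*7*1.2755 = 17.8573, grad_y = 2*4*0.7068 = 5.6547
  x_2 = 1.2755 - 0.1*17.8573 = -0.5102
  y_2 = 0.7068 - 0.1*5.6547 = 0.1414
f(-0.5102, 0.1414) = 7*(-0.5102)^2 + 4*0.1414^2 = 1.9021


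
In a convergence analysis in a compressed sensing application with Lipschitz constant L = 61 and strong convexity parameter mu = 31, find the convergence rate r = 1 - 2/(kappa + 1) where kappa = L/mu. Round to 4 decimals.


Step 1: Compute the condition number.
kappa = L/mu = 61/31 = 1.9677
Step 2: Compute the convergence rate.
r = 1 - 2/(kappa + 1) = 1 - 2*mu/(L + mu) = (L - mu)/(L + mu) = 30/92 = 0.3261


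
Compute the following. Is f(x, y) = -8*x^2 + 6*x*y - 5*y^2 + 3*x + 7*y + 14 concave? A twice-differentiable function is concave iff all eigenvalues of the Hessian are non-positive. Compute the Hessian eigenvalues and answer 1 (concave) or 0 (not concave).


The Hessian of f(x,y) = -8*x^2 + 6*x*y - 5*y^2 + 3*x + 7*y + 14 is:
H = [[-16, 6], [6, -10]]
Trace = -16 - 10 = -26
Determinant = -16*-10 - (6)^2 = 124
Discriminant = (-26)^2 - 4*124 = 180.0
Eigenvalues: lambda_1 = -19.7082, lambda_2 = -6.2918
The function is concave.

1


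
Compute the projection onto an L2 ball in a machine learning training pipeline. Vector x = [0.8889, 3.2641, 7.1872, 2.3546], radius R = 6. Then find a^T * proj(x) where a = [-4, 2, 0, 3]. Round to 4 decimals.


Step 1: Compute ||x|| (intermediates to 6 decimals).
||x|| = sqrt(0.8889^2 + 3.2641^2 + 7.1872^2 + 2.3546^2) = 8.285196
Step 2: Project.
Since ||x|| > R, scale = R/||x|| = 6/8.285196 = 0.724183, proj(x) = scale * x
proj(x) = [0.643726, 2.363806, 5.204848, 1.705161]
Step 3: Dot product.
a^T * proj(x) = -4*0.643726 + 2*2.363806 + 0*5.204848 + 3*1.705161 = 7.2682


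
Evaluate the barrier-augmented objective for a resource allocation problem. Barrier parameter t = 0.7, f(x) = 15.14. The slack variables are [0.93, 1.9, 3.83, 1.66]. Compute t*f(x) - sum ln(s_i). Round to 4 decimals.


Step 1: Compute log-barrier.
ln values: [-0.0726, 0.6419, 1.3429, 0.5068]
phi = -(-0.0726 + 0.6419 + 1.3429 + 0.5068) = -2.419
Step 2: Compute augmented objective.
t*f(x) = 0.7*15.14 = 10.598
Total = 10.598 - 2.419 = 8.179


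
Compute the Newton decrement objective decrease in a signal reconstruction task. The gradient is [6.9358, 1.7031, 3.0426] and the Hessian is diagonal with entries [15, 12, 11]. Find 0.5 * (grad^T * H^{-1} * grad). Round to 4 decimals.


Step 1: H is diagonal, so H^(-1) * g = [0.4624, 0.1419, 0.2766].
Step 2: g^T H^(-1) g = sum_i g_i^2 / H_ii
  = (6.9358)^2/15 + (1.7031)^2/12 + (3.0426)^2/11
  = 3.207 + 0.2417 + 0.8416 = 4.2903
Step 3: Objective decrease = 0.5 * g^T H^(-1) g = 2.1452


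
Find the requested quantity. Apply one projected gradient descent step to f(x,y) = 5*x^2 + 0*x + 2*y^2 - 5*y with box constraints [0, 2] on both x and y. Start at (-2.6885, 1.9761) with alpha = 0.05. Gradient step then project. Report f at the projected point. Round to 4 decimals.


Step 1: Compute gradient at (-2.6885, 1.9761).
grad_x = 2*5*-2.6885 + 0 = -26.885
grad_y = 2*2*1.9761 - 5 = 2.9044
Step 2: Gradient step.
x_raw = -2.6885 - 0.05*-26.885 = -1.3443
y_raw = 1.9761 - 0.05*2.9044 = 1.8309
Step 3: Project onto [0, 2].
x_proj = clip(-1.3443) = 0.0
y_proj = clip(1.8309) = 1.8309
Step 4: Evaluate f.
f(0.0, 1.8309) = -2.4502


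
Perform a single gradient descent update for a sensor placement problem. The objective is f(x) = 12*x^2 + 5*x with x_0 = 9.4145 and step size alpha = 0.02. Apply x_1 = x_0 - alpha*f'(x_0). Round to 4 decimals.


We compute the gradient at x_0 and apply the update.
f'(x) = 24*x + 5
f'(9.4145) = 24*9.4145 + 5 = 230.948
x_1 = 9.4145 - 0.02*230.948 = 4.7955


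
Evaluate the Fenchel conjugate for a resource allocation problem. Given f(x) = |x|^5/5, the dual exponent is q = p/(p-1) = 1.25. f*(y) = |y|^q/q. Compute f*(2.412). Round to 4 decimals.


The conjugate exponent q satisfies 1/p + 1/q = 1.
p = 5, so q = 5/(5 - 1) = 1.25
|y|^q = 2.412^1.25 = 3.0059
f*(2.412) = 3.0059 / 1.25 = 2.4047


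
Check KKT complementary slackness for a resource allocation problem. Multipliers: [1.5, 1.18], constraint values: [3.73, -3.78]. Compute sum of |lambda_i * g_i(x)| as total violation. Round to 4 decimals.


KKT complementary slackness check:
lambda_1 * g_1 = 1.5 * 3.73 = 5.595
lambda_2 * g_2 = 1.18 * -3.78 = -4.4604
Total violation = 5.595 + 4.4604 = 10.0554


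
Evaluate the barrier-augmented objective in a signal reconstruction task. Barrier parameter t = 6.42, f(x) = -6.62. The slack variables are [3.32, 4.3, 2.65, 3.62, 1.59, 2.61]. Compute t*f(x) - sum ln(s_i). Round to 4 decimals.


Step 1: Compute log-barrier.
ln values: [1.2, 1.4586, 0.9746, 1.2865, 0.4637, 0.9594]
phi = -(1.2 + 1.4586 + 0.9746 + 1.2865 + 0.4637 + 0.9594) = -6.3427
Step 2: Compute augmented objective.
t*f(x) = 6.42*-6.62 = -42.5004
Total = -42.5004 - 6.3427 = -48.8431


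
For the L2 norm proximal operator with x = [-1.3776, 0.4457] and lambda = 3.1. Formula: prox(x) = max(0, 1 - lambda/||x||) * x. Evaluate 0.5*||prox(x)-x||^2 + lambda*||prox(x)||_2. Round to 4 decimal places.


Step 1: Compute ||x||.
||x|| = 1.4479
Step 2: Compute scaling factor.
scale = max(0, 1 - 3.1/1.4479) = 0.0
Step 3: prox(x) = [-0.0, 0.0]
||prox(x)|| = 0.0
Step 4: Proximal objective.
0.5*||prox-x||^2 = 1.0482
lambda*||prox|| = 0.0
Total = 1.0482


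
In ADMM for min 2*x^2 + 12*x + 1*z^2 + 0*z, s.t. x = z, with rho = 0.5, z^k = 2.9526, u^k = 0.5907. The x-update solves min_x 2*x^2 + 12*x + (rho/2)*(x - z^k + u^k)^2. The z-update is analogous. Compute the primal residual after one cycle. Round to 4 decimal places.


ADMM iteration with rho = 0.5, z^k = 2.9526, u^k = 0.5907
Step 1: x-update.
Minimize 2*x^2 + 12*x + (0.5/2)*(x - 2.9526 + 0.5907)^2
FOC: (2*2 + 0.5)*x = -12 + 0.5*(2.9526 - 0.5907)
x^{k+1} = -2.4042
Step 2: z-update.
Minimize 1*z^2 + 0*z + (0.5/2)*(-2.4042 - z + 0.5907)^2
FOC: (2*1 + 0.5)*z = 0 + 0.5*(-2.4042 + 0.5907)
z^{k+1} = -0.3627
Step 3: u-update.
u^{k+1} = 0.5907 - 2.4042 + 0.3627 = -1.4508
Step 4: Primal residual = |-2.4042 + 0.3627| = 2.0415


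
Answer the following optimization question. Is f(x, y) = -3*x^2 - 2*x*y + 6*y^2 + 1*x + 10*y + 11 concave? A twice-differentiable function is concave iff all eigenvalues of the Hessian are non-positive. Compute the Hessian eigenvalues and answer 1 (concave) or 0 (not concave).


The Hessian of f(x,y) = -3*x^2 - 2*x*y + 6*y^2 + 1*x + 10*y + 11 is:
H = [[-6, -2], [-2, 12]]
Trace = -6 + 12 = 6
Determinant = -6*12 - (-2)^2 = -76
Discriminant = (6)^2 - 4*-76 = 340.0
Eigenvalues: lambda_1 = -6.2195, lambda_2 = 12.2195
The function is not concave.

0


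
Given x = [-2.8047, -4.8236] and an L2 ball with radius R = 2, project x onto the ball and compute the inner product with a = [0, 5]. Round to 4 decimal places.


Step 1: Compute ||x|| (intermediates to 6 decimals).
||x|| = sqrt((-2.8047)^2 + (-4.8236)^2) = 5.579736
Step 2: Project.
Since ||x|| > R, scale = R/||x|| = 2/5.579736 = 0.35844, proj(x) = scale * x
proj(x) = [-1.005317, -1.728971]
Step 3: Dot product.
a^T * proj(x) = 0*(-1.005317) + 5*(-1.728971) = -8.6449


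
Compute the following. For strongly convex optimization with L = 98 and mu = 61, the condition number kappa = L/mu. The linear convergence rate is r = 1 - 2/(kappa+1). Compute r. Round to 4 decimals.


Step 1: Compute the condition number.
kappa = L/mu = 98/61 = 1.6066
Step 2: Compute the convergence rate.
r = 1 - 2/(kappa + 1) = 1 - 2*mu/(L + mu) = (L - mu)/(L + mu) = 37/159 = 0.2327


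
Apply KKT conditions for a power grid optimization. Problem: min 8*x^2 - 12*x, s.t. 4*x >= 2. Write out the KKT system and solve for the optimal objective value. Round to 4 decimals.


Step 1: Try lambda = 0 (constraint inactive).
Stationarity: 2*8*x - 12 = 0
x* = 12/(2*8) = 0.75
Check constraint: 4*0.75 = 3.0 >= 2 -- satisfied.
Step 2: Compute optimal value.
f(x*) = 8*0.75^2 - 12*0.75 = -4.5


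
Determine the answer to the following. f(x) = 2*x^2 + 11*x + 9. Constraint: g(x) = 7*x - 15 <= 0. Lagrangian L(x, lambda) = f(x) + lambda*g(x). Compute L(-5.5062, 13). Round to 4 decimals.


Step 1: Evaluate f(x).
f(-5.5062) = 2*(-5.5062)^2 + 11*(-5.5062) + 9 = 9.0683
Step 2: Evaluate g(x).
g(-5.5062) = 7*-5.5062 - 15 = -53.5434
Step 3: Compute Lagrangian.
L = 9.0683 + 13*-53.5434 = -686.9959


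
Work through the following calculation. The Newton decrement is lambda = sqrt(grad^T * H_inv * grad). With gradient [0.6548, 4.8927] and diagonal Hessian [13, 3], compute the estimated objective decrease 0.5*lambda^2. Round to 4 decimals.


Step 1: H is diagonal, so H^(-1) * g = [0.0504, 1.6309].
Step 2: g^T H^(-1) g = sum_i g_i^2 / H_ii
  = (0.6548)^2/13 + (4.8927)^2/3
  = 0.033 + 7.9795 = 8.0125
Step 3: Objective decrease = 0.5 * g^T H^(-1) g = 4.0062


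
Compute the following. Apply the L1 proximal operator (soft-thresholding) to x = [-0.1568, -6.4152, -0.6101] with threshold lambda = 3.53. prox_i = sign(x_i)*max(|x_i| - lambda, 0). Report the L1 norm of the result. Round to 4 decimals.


Soft-thresholding with lambda = 3.53:
prox(-0.1568) = sign(-0.1568)*max(|-0.1568| - 3.53, 0) = 0.0
prox(-6.4152) = sign(-6.4152)*max(|-6.4152| - 3.53, 0) = -2.8852
prox(-0.6101) = sign(-0.6101)*max(|-0.6101| - 3.53, 0) = 0.0
prox(x) = [0.0, -2.8852, 0.0]
||prox(x)||_1 = 0.0 + 2.8852 + 0.0 = 2.8852


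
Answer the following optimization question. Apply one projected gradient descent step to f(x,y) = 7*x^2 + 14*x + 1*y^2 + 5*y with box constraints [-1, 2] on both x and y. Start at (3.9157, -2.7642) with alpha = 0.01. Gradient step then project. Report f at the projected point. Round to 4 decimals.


Step 1: Compute gradient at (3.9157, -2.7642).
grad_x = 2*7*3.9157 + 14 = 68.8198
grad_y = 2*1*-2.7642 + 5 = -0.5284
Step 2: Gradient step.
x_raw = 3.9157 - 0.01*68.8198 = 3.2275
y_raw = -2.7642 - 0.01*-0.5284 = -2.7589
Step 3: Project onto [-1, 2].
x_proj = clip(3.2275) = 2.0
y_proj = clip(-2.7589) = -1.0
Step 4: Evaluate f.
f(2.0, -1.0) = 52.0


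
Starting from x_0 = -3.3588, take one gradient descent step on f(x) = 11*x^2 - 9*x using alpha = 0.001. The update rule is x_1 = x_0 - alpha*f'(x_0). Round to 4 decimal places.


We compute the gradient at x_0 and apply the update.
f'(x) = 22*x - 9
f'(-3.3588) = 22*-3.3588 - 9 = -82.8936
x_1 = -3.3588 - 0.001*-82.8936 = -3.2759


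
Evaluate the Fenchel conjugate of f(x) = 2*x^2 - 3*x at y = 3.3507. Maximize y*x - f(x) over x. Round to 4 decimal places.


f*(y) = sup_x {y*x - a*x^2 - b*x} = sup_x {(y-b)*x - a*x^2}
FOC: (y - b) - 2a*x = 0 => x* = (y - b)/(2a)
x* = (3.3507 + 3)/(2*2) = 1.5877
f*(3.3507) = (y-b)^2/(4a) = (3.3507 + 3)^2/(4*2)
= 40.3314/8 = 5.0414


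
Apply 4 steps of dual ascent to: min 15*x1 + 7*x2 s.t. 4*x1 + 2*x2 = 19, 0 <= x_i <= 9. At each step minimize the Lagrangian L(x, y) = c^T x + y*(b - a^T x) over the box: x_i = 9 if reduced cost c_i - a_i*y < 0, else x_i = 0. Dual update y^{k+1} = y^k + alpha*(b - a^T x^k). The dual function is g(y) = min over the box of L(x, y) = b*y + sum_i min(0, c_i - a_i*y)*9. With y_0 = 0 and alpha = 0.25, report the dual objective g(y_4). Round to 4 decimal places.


Dual ascent for LP: min 15*x1 + 7*x2, 4*x1 + 2*x2 = 19, 0 <= x_i <= 9
Step 1: y^k = 0.0, reduced costs: (15.0, 7.0)
  x^k = (0.0, 0.0), subgradient = b - a^T x = 19.0
  y^{k+1} = 0.0 + 0.25*19.0 = 4.75
Step 2: y^k = 4.75, reduced costs: (-4.0, -2.5)
  x^k = (9.0, 9.0), subgradient = b - a^T x = -35.0
  y^{k+1} = 4.75 + 0.25*-35.0 = -4.0
Step 3: y^k = -4.0, reduced costs: (31.0, 15.0)
  x^k = (0.0, 0.0), subgradient = b - a^T x = 19.0
  y^{k+1} = -4.0 + 0.25*19.0 = 0.75
Step 4: y^k = 0.75, reduced costs: (12.0, 5.5)
  x^k = (0.0, 0.0), subgradient = b - a^T x = 19.0
  y^{k+1} = 0.75 + 0.25*19.0 = 5.5
Dual objective at y_4 = 5.5: reduced costs (-7.0, -4.0), box minimizer x = (9.0, 9.0)
g(y_4) = b*y + (c1 - a1*y)*x1 + (c2 - a2*y)*x2 = 19*5.5 + (-7.0)*9.0 + (-4.0)*9.0 = 104.5 - 63.0 - 36.0 = 5.5


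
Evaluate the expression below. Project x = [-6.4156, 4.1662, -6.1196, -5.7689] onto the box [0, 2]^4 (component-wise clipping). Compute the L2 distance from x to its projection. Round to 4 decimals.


Project each component onto [0, 2].
clip(-6.4156) = 0.0, clip(4.1662) = 2.0, clip(-6.1196) = 0.0, clip(-5.7689) = 0.0
Projection = [0.0, 2.0, 0.0, 0.0]
Squared diffs: [41.1599, 4.6924, 37.4495, 33.2802]
Distance = sqrt(116.582) = 10.7973


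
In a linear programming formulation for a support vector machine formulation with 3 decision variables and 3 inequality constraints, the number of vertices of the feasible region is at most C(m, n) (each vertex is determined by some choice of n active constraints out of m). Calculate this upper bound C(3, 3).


Each vertex corresponds to some choice of n active constraints out of m, so the number of vertices is at most C(m, n) = m! / (n!(m-n)!).
m = 3, n = 3
Numerator: 3 * 2 * 1
Denominator: 3! = 6
C(3, 3) = 1


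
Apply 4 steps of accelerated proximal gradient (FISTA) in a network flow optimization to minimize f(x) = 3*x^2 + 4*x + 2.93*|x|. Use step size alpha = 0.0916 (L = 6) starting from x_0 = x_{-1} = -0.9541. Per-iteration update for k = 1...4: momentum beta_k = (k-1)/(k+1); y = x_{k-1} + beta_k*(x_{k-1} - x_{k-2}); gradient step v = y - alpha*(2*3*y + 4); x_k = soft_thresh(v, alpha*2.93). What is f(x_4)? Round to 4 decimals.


FISTA on f(x) = 3*x^2 + 4*x + 2.93*|x|
L = 6, alpha = 0.0916
Iteration 1: beta = 0.0, y = -0.9541 + 0.0*(-0.9541 + 0.9541) = -0.9541
  grad(y) = -1.7246, v = y - alpha*grad = -0.7961
  prox(v) = soft_thresh(-0.7961, 0.2684) = -0.5277
Iteration 2: beta = 0.3333, y = -0.5277 + 0.3333*(-0.5277 + 0.9541) = -0.3856
  grad(y) = 1.6863, v = y - alpha*grad = -0.5401
  prox(v) = soft_thresh(-0.5401, 0.2684) = -0.2717
Iteration 3: beta = 0.5, y = -0.2717 + 0.5*(-0.2717 + 0.5277) = -0.1437
  grad(y) = 3.138, v = y - alpha*grad = -0.4311
  prox(v) = soft_thresh(-0.4311, 0.2684) = -0.1627
Iteration 4: beta = 0.6, y = -0.1627 + 0.6*(-0.1627 + 0.2717) = -0.0973
  grad(y) = 3.416, v = y - alpha*grad = -0.4102
  prox(v) = soft_thresh(-0.4102, 0.2684) = -0.1419
f(x_4) = 3*(-0.1419)^2 + 4*(-0.1419) + 2.93*|-0.1419| = -0.0914


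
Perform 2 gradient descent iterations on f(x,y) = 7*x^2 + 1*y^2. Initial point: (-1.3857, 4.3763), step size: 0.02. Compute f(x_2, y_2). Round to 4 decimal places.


Gradient descent on f(x,y) = 7*x^2 + 1*y^2.
Starting point: (-1.3857, 4.3763), alpha = 0.02
Step 1: grad_x = 2*7*-1.3857 = -19.3998, grad_y = 2*1*4.3763 = 8.7526
  x_1 = -1.3857 - 0.02*-19.3998 = -0.9977
  y_1 = 4.3763 - 0.02*8.7526 = 4.2012
Step 2: grad_x = 2*7*-0.9977 = -13.9679, grad_y = 2*1*4.2012 = 8.4025
  x_2 = -0.9977 - 0.02*-13.9679 = -0.7183
  y_2 = 4.2012 - 0.02*8.4025 = 4.0332
f(-0.7183, 4.0332) = 7*(-0.7183)^2 + 1*4.0332^2 = 19.8788


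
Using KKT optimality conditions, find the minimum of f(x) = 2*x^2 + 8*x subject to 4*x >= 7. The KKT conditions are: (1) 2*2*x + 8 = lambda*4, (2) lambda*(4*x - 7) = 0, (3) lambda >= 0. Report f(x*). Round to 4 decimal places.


Step 1: Try lambda = 0 (constraint inactive).
x_unc = -8/(2*2) = -2.0
Check: 4*-2.0 = -8.0 < 7 -- violated!
Step 2: Constraint must be active: 4*x = 7
x* = 7/4 = 1.75
lambda = (2*2*1.75 + 8)/4 = 3.75
Step 3: Compute optimal value.
f(x*) = 2*1.75^2 + 8*1.75 = 20.125


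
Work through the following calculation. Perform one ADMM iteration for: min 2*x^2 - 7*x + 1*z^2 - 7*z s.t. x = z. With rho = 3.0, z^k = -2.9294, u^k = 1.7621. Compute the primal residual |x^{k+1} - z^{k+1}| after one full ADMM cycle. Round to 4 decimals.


ADMM iteration with rho = 3.0, z^k = -2.9294, u^k = 1.7621
Step 1: x-update.
Minimize 2*x^2 - 7*x + (3.0/2)*(x + 2.9294 + 1.7621)^2
FOC: (2*2 + 3.0)*x = 7 + 3.0*(-2.9294 - 1.7621)
x^{k+1} = -1.0106
Step 2: z-update.
Minimize 1*z^2 - 7*z + (3.0/2)*(-1.0106 - z + 1.7621)^2
FOC: (2*1 + 3.0)*z = 7 + 3.0*(-1.0106 + 1.7621)
z^{k+1} = 1.8509
Step 3: u-update.
u^{k+1} = 1.7621 - 1.0106 - 1.8509 = -1.0994
Step 4: Primal residual = |-1.0106 - 1.8509| = 2.8615


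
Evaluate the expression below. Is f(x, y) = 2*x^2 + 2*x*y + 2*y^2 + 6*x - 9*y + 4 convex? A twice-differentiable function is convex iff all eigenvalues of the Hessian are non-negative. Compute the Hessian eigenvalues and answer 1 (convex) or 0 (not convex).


The Hessian of f(x,y) = 2*x^2 + 2*x*y + 2*y^2 + 6*x - 9*y + 4 is:
H = [[4, 2], [2, 4]]
Trace = 4 + 4 = 8
Determinant = 4*4 - (2)^2 = 12
Discriminant = (8)^2 - 4*12 = 16.0
Eigenvalues: lambda_1 = 2.0, lambda_2 = 6.0
The function is convex.

1


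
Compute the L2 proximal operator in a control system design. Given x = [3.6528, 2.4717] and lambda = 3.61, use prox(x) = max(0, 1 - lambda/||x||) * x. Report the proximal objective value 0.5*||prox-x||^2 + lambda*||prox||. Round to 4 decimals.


Step 1: Compute ||x||.
||x|| = 4.4105
Step 2: Compute scaling factor.
scale = max(0, 1 - 3.61/4.4105) = 0.1815
Step 3: prox(x) = [0.663, 0.4486]
||prox(x)|| = 0.8005
Step 4: Proximal objective.
0.5*||prox-x||^2 = 6.5161
lambda*||prox|| = 2.8898
Total = 9.4057


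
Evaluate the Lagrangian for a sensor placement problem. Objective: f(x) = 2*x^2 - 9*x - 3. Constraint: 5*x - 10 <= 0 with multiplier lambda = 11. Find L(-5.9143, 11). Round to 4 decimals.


Step 1: Evaluate f(x).
f(-5.9143) = 2*(-5.9143)^2 - 9*(-5.9143) - 3 = 120.1866
Step 2: Evaluate g(x).
g(-5.9143) = 5*-5.9143 - 10 = -39.5715
Step 3: Compute Lagrangian.
L = 120.1866 + 11*-39.5715 = -315.0999


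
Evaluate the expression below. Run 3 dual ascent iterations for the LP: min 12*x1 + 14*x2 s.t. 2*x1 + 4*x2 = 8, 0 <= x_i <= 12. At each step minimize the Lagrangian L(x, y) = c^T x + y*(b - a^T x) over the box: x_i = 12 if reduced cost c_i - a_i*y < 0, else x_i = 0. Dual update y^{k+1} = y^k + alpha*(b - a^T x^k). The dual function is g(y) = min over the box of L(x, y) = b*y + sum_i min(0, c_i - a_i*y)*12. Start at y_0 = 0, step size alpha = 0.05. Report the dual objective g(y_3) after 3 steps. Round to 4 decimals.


Dual ascent for LP: min 12*x1 + 14*x2, 2*x1 + 4*x2 = 8, 0 <= x_i <= 12
Step 1: y^k = 0.0, reduced costs: (12.0, 14.0)
  x^k = (0.0, 0.0), subgradient = b - a^T x = 8.0
  y^{k+1} = 0.0 + 0.05*8.0 = 0.4
Step 2: y^k = 0.4, reduced costs: (11.2, 12.4)
  x^k = (0.0, 0.0), subgradient = b - a^T x = 8.0
  y^{k+1} = 0.4 + 0.05*8.0 = 0.8
Step 3: y^k = 0.8, reduced costs: (10.4, 10.8)
  x^k = (0.0, 0.0), subgradient = b - a^T x = 8.0
  y^{k+1} = 0.8 + 0.05*8.0 = 1.2
Dual objective at y_3 = 1.2: reduced costs (9.6, 9.2), box minimizer x = (0.0, 0.0)
g(y_3) = b*y + (c1 - a1*y)*x1 + (c2 - a2*y)*x2 = 8*1.2 + 9.6*0.0 + 9.2*0.0 = 9.6 + 0.0 + 0.0 = 9.6


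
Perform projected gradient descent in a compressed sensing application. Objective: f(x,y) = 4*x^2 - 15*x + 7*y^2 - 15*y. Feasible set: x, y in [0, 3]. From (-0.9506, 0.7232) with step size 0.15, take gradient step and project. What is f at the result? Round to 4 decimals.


Step 1: Compute gradient at (-0.9506, 0.7232).
grad_x = 2*4*-0.9506 - 15 = -22.6048
grad_y = 2*7*0.7232 - 15 = -4.8752
Step 2: Gradient step.
x_raw = -0.9506 - 0.15*-22.6048 = 2.4401
y_raw = 0.7232 - 0.15*-4.8752 = 1.4545
Step 3: Project onto [0, 3].
x_proj = clip(2.4401) = 2.4401
y_proj = clip(1.4545) = 1.4545
Step 4: Evaluate f.
f(2.4401, 1.4545) = -19.7937


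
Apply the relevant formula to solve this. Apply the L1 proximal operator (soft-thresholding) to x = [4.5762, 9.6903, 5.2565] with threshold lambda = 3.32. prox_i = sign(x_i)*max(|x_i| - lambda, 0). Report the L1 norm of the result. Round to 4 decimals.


Soft-thresholding with lambda = 3.32:
prox(4.5762) = sign(4.5762)*max(|4.5762| - 3.32, 0) = 1.2562
prox(9.6903) = sign(9.6903)*max(|9.6903| - 3.32, 0) = 6.3703
prox(5.2565) = sign(5.2565)*max(|5.2565| - 3.32, 0) = 1.9365
prox(x) = [1.2562, 6.3703, 1.9365]
||prox(x)||_1 = 1.2562 + 6.3703 + 1.9365 = 9.563


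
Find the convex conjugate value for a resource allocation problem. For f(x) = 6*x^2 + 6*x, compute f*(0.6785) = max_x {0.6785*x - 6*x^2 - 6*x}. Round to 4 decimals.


f*(y) = sup_x {y*x - a*x^2 - b*x} = sup_x {(y-b)*x - a*x^2}
FOC: (y - b) - 2a*x = 0 => x* = (y - b)/(2a)
x* = (0.6785 - 6)/(2*6) = -0.4435
f*(0.6785) = (y-b)^2/(4a) = (0.6785 - 6)^2/(4*6)
= 28.3184/24 = 1.1799


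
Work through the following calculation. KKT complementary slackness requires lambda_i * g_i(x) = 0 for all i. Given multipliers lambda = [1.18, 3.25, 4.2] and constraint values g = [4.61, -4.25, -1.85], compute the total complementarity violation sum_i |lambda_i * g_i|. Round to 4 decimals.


KKT complementary slackness check:
lambda_1 * g_1 = 1.18 * 4.61 = 5.4398
lambda_2 * g_2 = 3.25 * -4.25 = -13.8125
lambda_3 * g_3 = 4.2 * -1.85 = -7.77
Total violation = 5.4398 + 13.8125 + 7.77 = 27.0223


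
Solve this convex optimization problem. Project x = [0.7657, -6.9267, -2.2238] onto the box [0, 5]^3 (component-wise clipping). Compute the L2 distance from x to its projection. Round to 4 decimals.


Project each component onto [0, 5].
clip(0.7657) = 0.7657, clip(-6.9267) = 0.0, clip(-2.2238) = 0.0
Projection = [0.7657, 0.0, 0.0]
Squared diffs: [0.0, 47.9792, 4.9453]
Distance = sqrt(52.9245) = 7.2749


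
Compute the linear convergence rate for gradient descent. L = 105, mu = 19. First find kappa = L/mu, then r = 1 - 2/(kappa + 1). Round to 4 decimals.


Step 1: Compute the condition number.
kappa = L/mu = 105/19 = 5.5263
Step 2: Compute the convergence rate.
r = 1 - 2/(kappa + 1) = 1 - 2*mu/(L + mu) = (L - mu)/(L + mu) = 86/124 = 0.6935


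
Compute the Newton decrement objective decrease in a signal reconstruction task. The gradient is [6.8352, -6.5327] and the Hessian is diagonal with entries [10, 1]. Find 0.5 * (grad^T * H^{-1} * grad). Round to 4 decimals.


Step 1: H is diagonal, so H^(-1) * g = [0.6835, -6.5327].
Step 2: g^T H^(-1) g = sum_i g_i^2 / H_ii
  = (6.8352)^2/10 + (-6.5327)^2/1
  = 4.672 + 42.6762 = 47.3482
Step 3: Objective decrease = 0.5 * g^T H^(-1) g = 23.6741


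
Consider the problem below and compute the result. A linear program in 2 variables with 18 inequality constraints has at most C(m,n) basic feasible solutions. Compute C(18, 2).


Each vertex corresponds to some choice of n active constraints out of m, so the number of vertices is at most C(m, n) = m! / (n!(m-n)!).
m = 18, n = 2
Numerator: 18 * 17
Denominator: 2! = 2
C(18, 2) = 153


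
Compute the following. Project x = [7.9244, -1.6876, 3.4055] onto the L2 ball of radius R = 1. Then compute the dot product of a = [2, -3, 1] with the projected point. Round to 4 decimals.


Step 1: Compute ||x|| (intermediates to 6 decimals).
||x|| = sqrt(7.9244^2 + (-1.6876)^2 + 3.4055^2) = 8.788717
Step 2: Project.
Since ||x|| > R, scale = R/||x|| = 1/8.788717 = 0.113782, proj(x) = scale * x
proj(x) = [0.901654, -0.192019, 0.387485]
Step 3: Dot product.
a^T * proj(x) = 2*0.901654 - 3*(-0.192019) + 1*0.387485 = 2.7669


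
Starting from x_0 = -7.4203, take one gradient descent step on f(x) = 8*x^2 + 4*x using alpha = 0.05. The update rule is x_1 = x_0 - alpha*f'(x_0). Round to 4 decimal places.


We compute the gradient at x_0 and apply the update.
f'(x) = 16*x + 4
f'(-7.4203) = 16*-7.4203 + 4 = -114.7248
x_1 = -7.4203 - 0.05*-114.7248 = -1.6841


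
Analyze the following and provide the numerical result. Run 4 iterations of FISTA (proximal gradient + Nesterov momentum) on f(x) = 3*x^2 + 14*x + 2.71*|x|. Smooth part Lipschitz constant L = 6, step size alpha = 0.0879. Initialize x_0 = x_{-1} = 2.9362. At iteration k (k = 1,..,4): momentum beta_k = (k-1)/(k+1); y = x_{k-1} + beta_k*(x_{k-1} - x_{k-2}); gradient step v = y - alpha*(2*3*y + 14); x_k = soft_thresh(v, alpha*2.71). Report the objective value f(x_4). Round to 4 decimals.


FISTA on f(x) = 3*x^2 + 14*x + 2.71*|x|
L = 6, alpha = 0.0879
Iteration 1: beta = 0.0, y = 2.9362 + 0.0*(2.9362 - 2.9362) = 2.9362
  grad(y) = 31.6172, v = y - alpha*grad = 0.157
  prox(v) = soft_thresh(0.157, 0.2382) = 0.0
Iteration 2: beta = 0.3333, y = 0.0 + 0.3333*(0.0 - 2.9362) = -0.9787
  grad(y) = 8.1276, v = y - alpha*grad = -1.6931
  prox(v) = soft_thresh(-1.6931, 0.2382) = -1.4549
Iteration 3: beta = 0.5, y = -1.4549 + 0.5*(-1.4549 - 0.0) = -2.1824
  grad(y) = 0.9055, v = y - alpha*grad = -2.262
  prox(v) = soft_thresh(-2.262, 0.2382) = -2.0238
Iteration 4: beta = 0.6, y = -2.0238 + 0.6*(-2.0238 + 1.4549) = -2.3651
  grad(y) = -0.1907, v = y - alpha*grad = -2.3484
  prox(v) = soft_thresh(-2.3484, 0.2382) = -2.1101
f(x_4) = 3*(-2.1101)^2 + 14*(-2.1101) + 2.71*|-2.1101| = -10.4654


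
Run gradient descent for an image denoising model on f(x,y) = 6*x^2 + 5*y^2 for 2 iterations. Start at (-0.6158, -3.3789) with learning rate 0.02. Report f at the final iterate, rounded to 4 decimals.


Gradient descent on f(x,y) = 6*x^2 + 5*y^2.
Starting point: (-0.6158, -3.3789), alpha = 0.02
Step 1: grad_x = 2*6*-0.6158 = -7.3896, grad_y = 2*5*-3.3789 = -33.789
  x_1 = -0.6158 - 0.02*-7.3896 = -0.468
  y_1 = -3.3789 - 0.02*-33.789 = -2.7031
Step 2: grad_x = 2*6*-0.468 = -5.6161, grad_y = 2*5*-2.7031 = -27.0312
  x_2 = -0.468 - 0.02*-5.6161 = -0.3557
  y_2 = -2.7031 - 0.02*-27.0312 = -2.1625
f(-0.3557, -2.1625) = 6*(-0.3557)^2 + 5*(-2.1625)^2 = 24.141


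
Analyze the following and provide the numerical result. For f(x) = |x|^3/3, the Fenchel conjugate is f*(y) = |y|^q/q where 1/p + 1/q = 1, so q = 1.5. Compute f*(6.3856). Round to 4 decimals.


The conjugate exponent q satisfies 1/p + 1/q = 1.
p = 3, so q = 3/(3 - 1) = 1.5
|y|^q = 6.3856^1.5 = 16.1362
f*(6.3856) = 16.1362 / 1.5 = 10.7575


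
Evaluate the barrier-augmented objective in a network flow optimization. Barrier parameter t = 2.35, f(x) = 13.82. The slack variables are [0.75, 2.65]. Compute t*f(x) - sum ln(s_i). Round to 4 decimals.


Step 1: Compute log-barrier.
ln values: [-0.2877, 0.9746]
phi = -(-0.2877 + 0.9746) = -0.6869
Step 2: Compute augmented objective.
t*f(x) = 2.35*13.82 = 32.477
Total = 32.477 - 0.6869 = 31.7901


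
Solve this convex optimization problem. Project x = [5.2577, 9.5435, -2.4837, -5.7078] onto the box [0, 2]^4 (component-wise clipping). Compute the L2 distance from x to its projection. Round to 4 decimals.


Project each component onto [0, 2].
clip(5.2577) = 2.0, clip(9.5435) = 2.0, clip(-2.4837) = 0.0, clip(-5.7078) = 0.0
Projection = [2.0, 2.0, 0.0, 0.0]
Squared diffs: [10.6126, 56.9044, 6.1688, 32.579]
Distance = sqrt(106.2648) = 10.3085


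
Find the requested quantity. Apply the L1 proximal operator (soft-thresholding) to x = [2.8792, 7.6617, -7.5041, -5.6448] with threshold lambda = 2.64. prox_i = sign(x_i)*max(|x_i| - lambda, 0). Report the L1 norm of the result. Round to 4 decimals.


Soft-thresholding with lambda = 2.64:
prox(2.8792) = sign(2.8792)*max(|2.8792| - 2.64, 0) = 0.2392
prox(7.6617) = sign(7.6617)*max(|7.6617| - 2.64, 0) = 5.0217
prox(-7.5041) = sign(-7.5041)*max(|-7.5041| - 2.64, 0) = -4.8641
prox(-5.6448) = sign(-5.6448)*max(|-5.6448| - 2.64, 0) = -3.0048
prox(x) = [0.2392, 5.0217, -4.8641, -3.0048]
||prox(x)||_1 = 0.2392 + 5.0217 + 4.8641 + 3.0048 = 13.1298


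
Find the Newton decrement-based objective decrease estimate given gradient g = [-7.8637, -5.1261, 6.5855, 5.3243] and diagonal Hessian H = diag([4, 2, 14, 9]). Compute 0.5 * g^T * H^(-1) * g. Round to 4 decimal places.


Step 1: H is diagonal, so H^(-1) * g = [-1.9659, -2.5631, 0.4704, 0.5916].
Step 2: g^T H^(-1) g = sum_i g_i^2 / H_ii
  = (-7.8637)^2/4 + (-5.1261)^2/2 + (6.5855)^2/14 + (5.3243)^2/9
  = 15.4594 + 13.1385 + 3.0978 + 3.1498 = 34.8455
Step 3: Objective decrease = 0.5 * g^T H^(-1) g = 17.4227


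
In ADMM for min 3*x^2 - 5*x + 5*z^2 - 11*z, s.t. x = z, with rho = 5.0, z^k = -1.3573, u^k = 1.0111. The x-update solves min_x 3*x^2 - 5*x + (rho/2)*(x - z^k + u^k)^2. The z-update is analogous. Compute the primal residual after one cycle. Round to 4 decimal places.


ADMM iteration with rho = 5.0, z^k = -1.3573, u^k = 1.0111
Step 1: x-update.
Minimize 3*x^2 - 5*x + (5.0/2)*(x + 1.3573 + 1.0111)^2
FOC: (2*3 + 5.0)*x = 5 + 5.0*(-1.3573 - 1.0111)
x^{k+1} = -0.622
Step 2: z-update.
Minimize 5*z^2 - 11*z + (5.0/2)*(-0.622 - z + 1.0111)^2
FOC: (2*5 + 5.0)*z = 11 + 5.0*(-0.622 + 1.0111)
z^{k+1} = 0.863
Step 3: u-update.
u^{k+1} = 1.0111 - 0.622 - 0.863 = -0.4739
Step 4: Primal residual = |-0.622 - 0.863| = 1.485


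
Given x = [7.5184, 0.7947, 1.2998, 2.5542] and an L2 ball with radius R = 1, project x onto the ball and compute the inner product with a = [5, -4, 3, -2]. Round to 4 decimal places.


Step 1: Compute ||x|| (intermediates to 6 decimals).
||x|| = sqrt(7.5184^2 + 0.7947^2 + 1.2998^2 + 2.5542^2) = 8.085252
Step 2: Project.
Since ||x|| > R, scale = R/||x|| = 1/8.085252 = 0.123682, proj(x) = scale * x
proj(x) = [0.929891, 0.09829, 0.160762, 0.315909]
Step 3: Dot product.
a^T * proj(x) = 5*0.929891 - 4*0.09829 + 3*0.160762 - 2*0.315909 = 4.1068


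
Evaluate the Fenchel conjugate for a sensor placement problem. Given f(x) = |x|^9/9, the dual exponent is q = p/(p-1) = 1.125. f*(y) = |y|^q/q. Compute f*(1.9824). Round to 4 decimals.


The conjugate exponent q satisfies 1/p + 1/q = 1.
p = 9, so q = 9/(9 - 1) = 1.125
|y|^q = 1.9824^1.125 = 2.1594
f*(1.9824) = 2.1594 / 1.125 = 1.9195


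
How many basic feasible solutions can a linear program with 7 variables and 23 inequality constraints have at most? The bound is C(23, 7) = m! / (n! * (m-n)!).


Each vertex corresponds to some choice of n active constraints out of m, so the number of vertices is at most C(m, n) = m! / (n!(m-n)!).
m = 23, n = 7
Numerator: 23 * 22 * 21 * 20 * 19 * 18 * 17
Denominator: 7! = 5040
C(23, 7) = 245157


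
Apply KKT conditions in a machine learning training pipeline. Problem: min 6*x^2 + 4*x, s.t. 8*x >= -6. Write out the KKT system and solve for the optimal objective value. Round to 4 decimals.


Step 1: Try lambda = 0 (constraint inactive).
Stationarity: 2*6*x + 4 = 0
x* = -4/(2*6) = -1/3 = -0.3333 (rounded; the exact value -1/3 is used below)
Check constraint: 8*-0.3333 = -2.6664 >= -6 -- satisfied.
Step 2: Compute optimal value.
f(x*) = 6*(-1/3)^2 + 4*(-1/3) = -0.6667


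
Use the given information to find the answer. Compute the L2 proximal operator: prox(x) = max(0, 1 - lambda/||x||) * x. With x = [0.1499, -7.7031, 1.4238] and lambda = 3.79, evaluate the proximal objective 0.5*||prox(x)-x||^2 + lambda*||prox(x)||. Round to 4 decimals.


Step 1: Compute ||x||.
||x|| = 7.835
Step 2: Compute scaling factor.
scale = max(0, 1 - 3.79/7.835) = 0.5163
Step 3: prox(x) = [0.0774, -3.9769, 0.7351]
||prox(x)|| = 4.045
Step 4: Proximal objective.
0.5*||prox-x||^2 = 7.1821
lambda*||prox|| = 15.3306
Total = 22.5126


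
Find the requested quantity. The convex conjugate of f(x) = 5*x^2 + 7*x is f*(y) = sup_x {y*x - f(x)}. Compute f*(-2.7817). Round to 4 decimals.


f*(y) = sup_x {y*x - a*x^2 - b*x} = sup_x {(y-b)*x - a*x^2}
FOC: (y - b) - 2a*x = 0 => x* = (y - b)/(2a)
x* = (-2.7817 - 7)/(2*5) = -0.9782
f*(-2.7817) = (y-b)^2/(4a) = (-2.7817 - 7)^2/(4*5)
= 95.6817/20 = 4.7841


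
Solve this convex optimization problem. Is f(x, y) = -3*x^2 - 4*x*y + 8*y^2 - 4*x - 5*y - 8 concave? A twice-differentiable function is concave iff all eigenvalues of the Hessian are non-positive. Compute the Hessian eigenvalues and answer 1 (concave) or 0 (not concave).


The Hessian of f(x,y) = -3*x^2 - 4*x*y + 8*y^2 - 4*x - 5*y - 8 is:
H = [[-6, -4], [-4, 16]]
Trace = -6 + 16 = 10
Determinant = -6*16 - (-4)^2 = -112
Discriminant = (10)^2 - 4*-112 = 548.0
Eigenvalues: lambda_1 = -6.7047, lambda_2 = 16.7047
The function is not concave.

0


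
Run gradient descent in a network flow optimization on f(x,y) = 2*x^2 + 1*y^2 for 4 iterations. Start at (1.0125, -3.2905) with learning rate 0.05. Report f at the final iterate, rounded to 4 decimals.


Gradient descent on f(x,y) = 2*x^2 + 1*y^2.
Starting point: (1.0125, -3.2905), alpha = 0.05
Step 1: grad_x = 2*2*1.0125 = 4.05, grad_y = 2*1*-3.2905 = -6.581
  x_1 = 1.0125 - 0.05*4.05 = 0.81
  y_1 = -3.2905 - 0.05*-6.581 = -2.9615
Step 2: grad_x = 2*2*0.81 = 3.24, grad_y = 2*1*-2.9615 = -5.9229
  x_2 = 0.81 - 0.05*3.24 = 0.648
  y_2 = -2.9615 - 0.05*-5.9229 = -2.6653
Step 3: grad_x = 2*2*0.648 = 2.592, grad_y = 2*1*-2.6653 = -5.3306
  x_3 = 0.648 - 0.05*2.592 = 0.5184
  y_3 = -2.6653 - 0.05*-5.3306 = -2.3988
Step 4: grad_x = 2*2*0.5184 = 2.0736, grad_y = 2*1*-2.3988 = -4.7975
  x_4 = 0.5184 - 0.05*2.0736 = 0.4147
  y_4 = -2.3988 - 0.05*-4.7975 = -2.1589
f(0.4147, -2.1589) = 2*0.4147^2 + 1*(-2.1589)^2 = 5.0048


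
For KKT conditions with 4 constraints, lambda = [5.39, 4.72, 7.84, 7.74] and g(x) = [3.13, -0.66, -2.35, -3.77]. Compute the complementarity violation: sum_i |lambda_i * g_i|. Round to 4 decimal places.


KKT complementary slackness check:
lambda_1 * g_1 = 5.39 * 3.13 = 16.8707
lambda_2 * g_2 = 4.72 * -0.66 = -3.1152
lambda_3 * g_3 = 7.84 * -2.35 = -18.424
lambda_4 * g_4 = 7.74 * -3.77 = -29.1798
Total violation = 16.8707 + 3.1152 + 18.424 + 29.1798 = 67.5897


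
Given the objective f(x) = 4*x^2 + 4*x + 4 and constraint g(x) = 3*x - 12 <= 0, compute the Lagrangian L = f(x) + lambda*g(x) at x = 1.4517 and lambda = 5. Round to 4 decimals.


Step 1: Evaluate f(x).
f(1.4517) = 4*1.4517^2 + 4*1.4517 + 4 = 18.2365
Step 2: Evaluate g(x).
g(1.4517) = 3*1.4517 - 12 = -7.6449
Step 3: Compute Lagrangian.
L = 18.2365 + 5*-7.6449 = -19.988


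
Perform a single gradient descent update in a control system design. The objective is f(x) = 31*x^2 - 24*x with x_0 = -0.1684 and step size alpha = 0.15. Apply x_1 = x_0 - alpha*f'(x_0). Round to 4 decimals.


We compute the gradient at x_0 and apply the update.
f'(x) = 62*x - 24
f'(-0.1684) = 62*-0.1684 - 24 = -34.4408
x_1 = -0.1684 - 0.15*-34.4408 = 4.9977


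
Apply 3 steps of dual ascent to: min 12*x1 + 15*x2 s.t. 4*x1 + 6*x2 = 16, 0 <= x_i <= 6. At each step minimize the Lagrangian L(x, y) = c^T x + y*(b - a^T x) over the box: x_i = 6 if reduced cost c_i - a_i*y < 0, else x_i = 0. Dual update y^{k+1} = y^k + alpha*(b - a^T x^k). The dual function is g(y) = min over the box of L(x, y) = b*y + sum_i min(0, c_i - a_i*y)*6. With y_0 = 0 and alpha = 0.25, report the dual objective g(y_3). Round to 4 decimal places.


Dual ascent for LP: min 12*x1 + 15*x2, 4*x1 + 6*x2 = 16, 0 <= x_i <= 6
Step 1: y^k = 0.0, reduced costs: (12.0, 15.0)
  x^k = (0.0, 0.0), subgradient = b - a^T x = 16.0
  y^{k+1} = 0.0 + 0.25*16.0 = 4.0
Step 2: y^k = 4.0, reduced costs: (-4.0, -9.0)
  x^k = (6.0, 6.0), subgradient = b - a^T x = -44.0
  y^{k+1} = 4.0 + 0.25*-44.0 = -7.0
Step 3: y^k = -7.0, reduced costs: (40.0, 57.0)
  x^k = (0.0, 0.0), subgradient = b - a^T x = 16.0
  y^{k+1} = -7.0 + 0.25*16.0 = -3.0
Dual objective at y_3 = -3.0: reduced costs (24.0, 33.0), box minimizer x = (0.0, 0.0)
g(y_3) = b*y + (c1 - a1*y)*x1 + (c2 - a2*y)*x2 = 16*(-3.0) + 24.0*0.0 + 33.0*0.0 = -48.0 + 0.0 + 0.0 = -48.0


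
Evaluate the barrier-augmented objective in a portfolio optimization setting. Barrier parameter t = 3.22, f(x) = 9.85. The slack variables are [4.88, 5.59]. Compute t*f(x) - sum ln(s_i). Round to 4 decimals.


Step 1: Compute log-barrier.
ln values: [1.5851, 1.721]
phi = -(1.5851 + 1.721) = -3.3061
Step 2: Compute augmented objective.
t*f(x) = 3.22*9.85 = 31.717
Total = 31.717 - 3.3061 = 28.4109


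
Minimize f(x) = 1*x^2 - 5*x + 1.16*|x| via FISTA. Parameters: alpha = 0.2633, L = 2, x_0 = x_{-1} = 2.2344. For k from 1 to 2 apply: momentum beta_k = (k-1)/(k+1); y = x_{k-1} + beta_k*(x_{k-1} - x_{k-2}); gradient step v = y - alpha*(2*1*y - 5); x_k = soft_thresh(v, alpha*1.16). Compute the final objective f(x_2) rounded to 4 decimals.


FISTA on f(x) = 1*x^2 - 5*x + 1.16*|x|
L = 2, alpha = 0.2633
Iteration 1: beta = 0.0, y = 2.2344 + 0.0*(2.2344 - 2.2344) = 2.2344
  grad(y) = -0.5312, v = y - alpha*grad = 2.3743
  prox(v) = soft_thresh(2.3743, 0.3054) = 2.0688
Iteration 2: beta = 0.3333, y = 2.0688 + 0.3333*(2.0688 - 2.2344) = 2.0136
  grad(y) = -0.9727, v = y - alpha*grad = 2.2698
  prox(v) = soft_thresh(2.2698, 0.3054) = 1.9643
f(x_2) = 1*1.9643^2 - 5*1.9643 + 1.16*|1.9643| = -3.6844


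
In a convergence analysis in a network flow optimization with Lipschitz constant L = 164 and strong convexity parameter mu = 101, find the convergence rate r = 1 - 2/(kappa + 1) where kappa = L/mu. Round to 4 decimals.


Step 1: Compute the condition number.
kappa = L/mu = 164/101 = 1.6238
Step 2: Compute the convergence rate.
r = 1 - 2/(kappa + 1) = 1 - 2*mu/(L + mu) = (L - mu)/(L + mu) = 63/265 = 0.2377


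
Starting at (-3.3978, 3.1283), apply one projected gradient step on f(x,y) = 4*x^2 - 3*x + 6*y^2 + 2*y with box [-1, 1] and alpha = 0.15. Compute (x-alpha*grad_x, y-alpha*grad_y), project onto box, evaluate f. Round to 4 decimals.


Step 1: Compute gradient at (-3.3978, 3.1283).
grad_x = 2*4*-3.3978 - 3 = -30.1824
grad_y = 2*6*3.1283 + 2 = 39.5396
Step 2: Gradient step.
x_raw = -3.3978 - 0.15*-30.1824 = 1.1296
y_raw = 3.1283 - 0.15*39.5396 = -2.8026
Step 3: Project onto [-1, 1].
x_proj = clip(1.1296) = 1.0
y_proj = clip(-2.8026) = -1.0
Step 4: Evaluate f.
f(1.0, -1.0) = 5.0


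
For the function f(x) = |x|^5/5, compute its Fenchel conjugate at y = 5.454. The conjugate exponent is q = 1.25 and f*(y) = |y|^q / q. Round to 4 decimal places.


The conjugate exponent q satisfies 1/p + 1/q = 1.
p = 5, so q = 5/(5 - 1) = 1.25
|y|^q = 5.454^1.25 = 8.3348
f*(5.454) = 8.3348 / 1.25 = 6.6678


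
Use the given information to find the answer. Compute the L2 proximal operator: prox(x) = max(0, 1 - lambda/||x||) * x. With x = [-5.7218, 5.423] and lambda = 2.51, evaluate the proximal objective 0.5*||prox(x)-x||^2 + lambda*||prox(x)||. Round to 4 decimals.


Step 1: Compute ||x||.
||x|| = 7.8834
Step 2: Compute scaling factor.
scale = max(0, 1 - 2.51/7.8834) = 0.6816
Step 3: prox(x) = [-3.9, 3.6964]
||prox(x)|| = 5.3734
Step 4: Proximal objective.
0.5*||prox-x||^2 = 3.1501
lambda*||prox|| = 13.4872
Total = 16.6373


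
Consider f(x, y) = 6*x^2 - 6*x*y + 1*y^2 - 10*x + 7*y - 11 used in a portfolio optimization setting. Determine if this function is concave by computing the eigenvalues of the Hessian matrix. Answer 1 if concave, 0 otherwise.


The Hessian of f(x,y) = 6*x^2 - 6*x*y + 1*y^2 - 10*x + 7*y - 11 is:
H = [[12, -6], [-6, 2]]
Trace = 12 + 2 = 14
Determinant = 12*2 - (-6)^2 = -12
Discriminant = (14)^2 - 4*-12 = 244.0
Eigenvalues: lambda_1 = -0.8102, lambda_2 = 14.8102
The function is not concave.

0


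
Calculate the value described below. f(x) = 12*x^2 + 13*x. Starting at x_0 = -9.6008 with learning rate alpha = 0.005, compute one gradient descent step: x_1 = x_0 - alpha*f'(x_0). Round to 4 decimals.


We compute the gradient at x_0 and apply the update.
f'(x) = 24*x + 13
f'(-9.6008) = 24*-9.6008 + 13 = -217.4192
x_1 = -9.6008 - 0.005*-217.4192 = -8.5137


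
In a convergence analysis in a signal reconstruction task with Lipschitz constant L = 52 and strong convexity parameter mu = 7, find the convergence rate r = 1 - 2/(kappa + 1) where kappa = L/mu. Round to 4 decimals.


Step 1: Compute the condition number.
kappa = L/mu = 52/7 = 7.4286
Step 2: Compute the convergence rate.
r = 1 - 2/(kappa + 1) = 1 - 2*mu/(L + mu) = (L - mu)/(L + mu) = 45/59 = 0.7627


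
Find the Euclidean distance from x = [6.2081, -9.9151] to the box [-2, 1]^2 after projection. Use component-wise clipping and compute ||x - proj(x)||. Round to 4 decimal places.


Project each component onto [-2, 1].
clip(6.2081) = 1.0, clip(-9.9151) = -2.0
Projection = [1.0, -2.0]
Squared diffs: [27.1243, 62.6488]
Distance = sqrt(89.7731) = 9.4749
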